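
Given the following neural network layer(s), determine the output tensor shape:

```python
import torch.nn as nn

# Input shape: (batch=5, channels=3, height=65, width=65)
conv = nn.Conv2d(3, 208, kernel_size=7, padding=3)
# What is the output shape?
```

Input: (5, 3, 65, 65) -> Output: (5, 208, 65, 65)

Answer: (5, 208, 65, 65)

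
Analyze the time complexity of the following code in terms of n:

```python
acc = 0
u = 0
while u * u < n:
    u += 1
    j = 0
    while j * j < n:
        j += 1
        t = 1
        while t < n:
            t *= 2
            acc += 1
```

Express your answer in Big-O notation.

Each loop level contributes: √n × √n × log n. Multiplying the contributions gives O(n log n).

Answer: O(n log n)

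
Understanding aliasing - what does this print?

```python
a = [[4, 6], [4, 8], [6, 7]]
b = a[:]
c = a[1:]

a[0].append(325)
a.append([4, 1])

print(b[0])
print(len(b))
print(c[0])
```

Key concept: slice with nested mutation.
Step by step:
`a = [[4, 6], [4, 8], [6, 7]]` → a = [[4, 6], [4, 8], [6, 7]]
`b = a[:]` → b = [[4, 6], [4, 8], [6, 7]]
`c = a[1:]` → c = [[4, 8], [6, 7]]
`a[0].append(325)` → a = [[4, 6, 325], [4, 8], [6, 7]]; b = [[4, 6, 325], [4, 8], [6, 7]]
`a.append([4, 1])` → a = [[4, 6, 325], [4, 8], [6, 7], [4, 1]]
`print(b[0])` → prints [4, 6, 325]
`print(len(b))` → prints 3
`print(c[0])` → prints [4, 8]

Answer:
[4, 6, 325]
3
[4, 8]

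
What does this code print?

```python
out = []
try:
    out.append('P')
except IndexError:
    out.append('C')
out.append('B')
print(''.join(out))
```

Execution trace: 'P' (try body, no exception) → 'B' (after the try/except). Output: PB

Answer: PB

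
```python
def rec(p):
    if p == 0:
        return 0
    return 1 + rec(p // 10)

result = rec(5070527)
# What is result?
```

Count of digits of 5070527: 7

Answer: 7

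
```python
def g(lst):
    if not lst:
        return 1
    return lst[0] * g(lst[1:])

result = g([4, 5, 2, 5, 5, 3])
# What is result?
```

Product over [4, 5, 2, 5, 5, 3] = 4 * 5 * 2 * 5 * 5 * 3 = 3000

Answer: 3000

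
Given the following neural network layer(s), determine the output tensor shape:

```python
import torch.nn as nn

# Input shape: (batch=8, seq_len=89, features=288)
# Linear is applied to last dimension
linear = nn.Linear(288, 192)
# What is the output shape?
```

Input: (8, 89, 288) -> Output: (8, 89, 192)

Answer: (8, 89, 192)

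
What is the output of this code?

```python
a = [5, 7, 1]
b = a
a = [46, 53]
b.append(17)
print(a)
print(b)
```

Key concept: rebinding vs mutation: a is rebound to a new list, b still points at the original.
Step by step:
`a = [5, 7, 1]` → a = [5, 7, 1]
`b = a` → b = [5, 7, 1] (same object as a)
`a = [46, 53]` → a = [46, 53]
`b.append(17)` → b = [5, 7, 1, 17]
`print(a)` → prints [46, 53]
`print(b)` → prints [5, 7, 1, 17]

Answer:
[46, 53]
[5, 7, 1, 17]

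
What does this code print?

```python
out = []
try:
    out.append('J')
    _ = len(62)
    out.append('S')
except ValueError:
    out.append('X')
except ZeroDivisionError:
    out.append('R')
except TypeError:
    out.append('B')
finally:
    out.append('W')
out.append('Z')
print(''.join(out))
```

Execution trace: 'J' (try body) → 'B' (except TypeError) → 'W' (finally) → 'Z' (after the try/except). Output: JBWZ

Answer: JBWZ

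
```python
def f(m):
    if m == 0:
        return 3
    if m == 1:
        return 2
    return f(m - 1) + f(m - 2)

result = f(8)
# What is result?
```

Build up from base cases: f(0)=3, f(1)=2, f(2)=5, f(3)=7, f(4)=12, f(5)=19, f(6)=31, ..., f(8)=81

Answer: 81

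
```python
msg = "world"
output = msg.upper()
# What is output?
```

Trace:
`msg = "world"` → msg = 'world'
`output = msg.upper()` → output = 'WORLD'
So output = 'WORLD'

Answer: 'WORLD'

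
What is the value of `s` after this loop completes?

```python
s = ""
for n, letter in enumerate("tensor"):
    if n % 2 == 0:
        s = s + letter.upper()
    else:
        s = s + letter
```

Uppercase even positions in 'tensor'
`s` takes the values: "" → "T" → "Te" → "TeN" → "TeNs" → "TeNsO" → "TeNsOr"

Answer: "TeNsOr"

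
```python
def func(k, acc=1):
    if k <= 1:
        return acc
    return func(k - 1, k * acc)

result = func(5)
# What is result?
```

Accumulator trace (n, acc): (5, 1) -> (4, 5) -> (3, 20) -> (2, 60) -> (1, 120) -> return 120

Answer: 120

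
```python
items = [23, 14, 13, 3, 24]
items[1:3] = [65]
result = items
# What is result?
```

Trace:
`items = [23, 14, 13, 3, 24]` → items = [23, 14, 13, 3, 24]
`items[1:3] = [65]` → items = [23, 65, 3, 24]
`result = items` → result = [23, 65, 3, 24]
So result = [23, 65, 3, 24]

Answer: [23, 65, 3, 24]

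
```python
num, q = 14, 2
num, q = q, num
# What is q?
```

Trace:
`num, q = 14, 2` → num = 14; q = 2
`num, q = q, num` → num = 2; q = 14
So q = 14

Answer: 14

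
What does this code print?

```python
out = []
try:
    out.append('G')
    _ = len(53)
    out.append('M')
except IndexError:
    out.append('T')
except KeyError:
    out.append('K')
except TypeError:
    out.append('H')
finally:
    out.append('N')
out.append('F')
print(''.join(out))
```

Execution trace: 'G' (try body) → 'H' (except TypeError) → 'N' (finally) → 'F' (after the try/except). Output: GHNF

Answer: GHNF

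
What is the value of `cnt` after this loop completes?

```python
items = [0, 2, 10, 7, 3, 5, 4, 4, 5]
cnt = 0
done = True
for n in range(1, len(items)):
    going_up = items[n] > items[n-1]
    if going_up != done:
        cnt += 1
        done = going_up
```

Count direction changes in [0, 2, 10, 7, 3, 5, 4, 4, 5]
`cnt` takes the values: 0 → 1 → 2 → 3 → 4

Answer: 4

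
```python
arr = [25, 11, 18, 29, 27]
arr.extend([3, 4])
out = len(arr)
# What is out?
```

Trace:
`arr = [25, 11, 18, 29, 27]` → arr = [25, 11, 18, 29, 27]
`arr.extend([3, 4])` → arr = [25, 11, 18, 29, 27, 3, 4]
`out = len(arr)` → out = 7
So out = 7

Answer: 7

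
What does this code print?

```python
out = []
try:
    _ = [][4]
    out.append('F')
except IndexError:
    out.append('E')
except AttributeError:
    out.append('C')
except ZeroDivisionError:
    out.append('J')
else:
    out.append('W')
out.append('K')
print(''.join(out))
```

Execution trace: 'E' (except IndexError) → 'K' (after the try/except). Output: EK

Answer: EK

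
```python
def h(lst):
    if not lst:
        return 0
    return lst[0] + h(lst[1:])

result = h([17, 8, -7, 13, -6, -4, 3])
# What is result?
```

17 + 8 + (-7) + 13 + (-6) + (-4) + 3 + 0 = 24

Answer: 24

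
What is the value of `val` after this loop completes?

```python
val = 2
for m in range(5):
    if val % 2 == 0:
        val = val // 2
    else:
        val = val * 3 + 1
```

Collatz-style transformation from 2
`val` takes the values: 2 → 1 → 4 → 2 → 1 → 4

Answer: 4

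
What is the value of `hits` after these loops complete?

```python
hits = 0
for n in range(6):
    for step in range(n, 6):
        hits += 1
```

Upper triangle: 6 + 5 + ... + 1
`hits` takes the values: 0 → 1 → 2 → 3 → 4 → 5 → 6 → 7 → 8 → 9 → 10 → 11 → 12 → 13 → 14 → 15 → 16 → 17 → 18 → 19 → 20 → 21

Answer: 21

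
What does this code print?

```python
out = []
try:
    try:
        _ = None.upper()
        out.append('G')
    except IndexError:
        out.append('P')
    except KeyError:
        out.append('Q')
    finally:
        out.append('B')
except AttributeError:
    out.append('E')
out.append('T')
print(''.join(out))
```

Execution trace: 'B' (finally) → 'E' (outer except AttributeError) → 'T' (after the try/except). Output: BET

Answer: BET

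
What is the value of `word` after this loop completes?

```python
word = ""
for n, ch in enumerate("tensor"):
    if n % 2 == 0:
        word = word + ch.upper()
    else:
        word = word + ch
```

Uppercase even positions in 'tensor'
`word` takes the values: "" → "T" → "Te" → "TeN" → "TeNs" → "TeNsO" → "TeNsOr"

Answer: "TeNsOr"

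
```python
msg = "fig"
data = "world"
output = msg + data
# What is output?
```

Trace:
`msg = "fig"` → msg = 'fig'
`data = "world"` → data = 'world'
`output = msg + data` → output = 'figworld'
So output = 'figworld'

Answer: 'figworld'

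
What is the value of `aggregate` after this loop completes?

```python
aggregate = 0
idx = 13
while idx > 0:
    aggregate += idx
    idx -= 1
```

Sum 13 down to 1
`aggregate` takes the values: 0 → 13 → 25 → 36 → 46 → 55 → 63 → 70 → 76 → 81 → 85 → 88 → 90 → 91

Answer: 91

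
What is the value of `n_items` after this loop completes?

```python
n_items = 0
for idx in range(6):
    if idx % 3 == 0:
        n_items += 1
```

Count numbers divisible by 3 in range(6)
`n_items` takes the values: 0 → 1 → 2

Answer: 2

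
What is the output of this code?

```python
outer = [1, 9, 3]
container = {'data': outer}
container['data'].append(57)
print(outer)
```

Key concept: dict holds reference to list.
Step by step:
`outer = [1, 9, 3]` → outer = [1, 9, 3]
`container = {'data': outer}` → container = {'data': [1, 9, 3]}
`container['data'].append(57)` → outer = [1, 9, 3, 57]; container = {'data': [1, 9, 3, 57]}
`print(outer)` → prints [1, 9, 3, 57]

Answer: [1, 9, 3, 57]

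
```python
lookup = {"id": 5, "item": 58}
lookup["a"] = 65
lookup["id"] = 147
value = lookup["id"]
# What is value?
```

Trace:
`lookup = {"id": 5, "item": 58}` → lookup = {'id': 5, 'item': 58}
`lookup["a"] = 65` → lookup = {'id': 5, 'item': 58, 'a': 65}
`lookup["id"] = 147` → lookup = {'id': 147, 'item': 58, 'a': 65}
`value = lookup["id"]` → value = 147
So value = 147

Answer: 147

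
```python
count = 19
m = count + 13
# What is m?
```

Trace:
`count = 19` → count = 19
`m = count + 13` → m = 32
So m = 32

Answer: 32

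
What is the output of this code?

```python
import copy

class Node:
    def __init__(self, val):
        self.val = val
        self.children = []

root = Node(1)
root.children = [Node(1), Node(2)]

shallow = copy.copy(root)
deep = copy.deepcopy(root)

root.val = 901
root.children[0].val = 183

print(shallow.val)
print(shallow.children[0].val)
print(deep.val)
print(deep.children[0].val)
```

Key concept: deep copy with custom objects.
Step by step:
`root = Node(1)` → root = Node(val=1, children=[])
`root.children = [Node(1), Node(2)]` → root = Node(val=1, children=[Node(val=1, children=[]), Node(val=2, children=[])])
`shallow = copy.copy(root)` → shallow = Node(val=1, children=[Node(val=1, children=[]), Node(val=2, children=[])])
`deep = copy.deepcopy(root)` → deep = Node(val=1, children=[Node(val=1, children=[]), Node(val=2, children=[])])
`root.val = 901` → root = Node(val=901, children=[Node(val=1, children=[]), Node(val=2, children=[])])
`root.children[0].val = 183` → root = Node(val=901, children=[Node(val=183, children=[]), Node(val=2, children=[])]); shallow = Node(val=1, children=[Node(val=183, children=[]), Node(val=2, children=[])])
`print(shallow.val)` → prints 1
`print(shallow.children[0].val)` → prints 183
`print(deep.val)` → prints 1
`print(deep.children[0].val)` → prints 1

Answer:
1
183
1
1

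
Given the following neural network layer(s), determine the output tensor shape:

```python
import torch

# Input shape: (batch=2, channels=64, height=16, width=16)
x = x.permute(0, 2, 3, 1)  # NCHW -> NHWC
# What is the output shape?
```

Input: (2, 64, 16, 16) -> Output: (2, 16, 16, 64)

Answer: (2, 16, 16, 64)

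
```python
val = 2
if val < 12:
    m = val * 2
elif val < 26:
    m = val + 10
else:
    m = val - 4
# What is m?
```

Trace:
`val = 2` → val = 2
`if val < 12: ...` → val < 12 is True → m = 4
So m = 4

Answer: 4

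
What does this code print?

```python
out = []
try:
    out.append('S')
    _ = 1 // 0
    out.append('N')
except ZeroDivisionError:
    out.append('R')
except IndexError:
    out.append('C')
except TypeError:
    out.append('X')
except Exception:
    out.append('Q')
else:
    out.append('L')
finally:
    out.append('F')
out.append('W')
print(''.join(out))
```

Execution trace: 'S' (try body) → 'R' (except ZeroDivisionError) → 'F' (finally) → 'W' (after the try/except). Output: SRFW

Answer: SRFW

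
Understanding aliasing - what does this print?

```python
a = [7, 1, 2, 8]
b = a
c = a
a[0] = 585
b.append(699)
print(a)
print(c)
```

Key concept: multiple aliases.
Step by step:
`a = [7, 1, 2, 8]` → a = [7, 1, 2, 8]
`b = a` → b = [7, 1, 2, 8] (same object as a)
`c = a` → c = [7, 1, 2, 8] (same object as a, b)
`a[0] = 585` → a = [585, 1, 2, 8] (same object as b, c); b = [585, 1, 2, 8] (same object as a, c); c = [585, 1, 2, 8] (same object as a, b)
`b.append(699)` → a = [585, 1, 2, 8, 699] (same object as b, c); b = [585, 1, 2, 8, 699] (same object as a, c); c = [585, 1, 2, 8, 699] (same object as a, b)
`print(a)` → prints [585, 1, 2, 8, 699]
`print(c)` → prints [585, 1, 2, 8, 699]

Answer:
[585, 1, 2, 8, 699]
[585, 1, 2, 8, 699]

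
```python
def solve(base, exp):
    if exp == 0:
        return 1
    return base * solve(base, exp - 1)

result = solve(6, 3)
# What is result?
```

solve(6, 3) = 6 * 6 * 6 = 216

Answer: 216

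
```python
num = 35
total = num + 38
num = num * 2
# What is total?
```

Trace:
`num = 35` → num = 35
`total = num + 38` → total = 73
`num = num * 2` → num = 70
So total = 73

Answer: 73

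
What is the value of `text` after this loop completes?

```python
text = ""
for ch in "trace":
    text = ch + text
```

Reverse 'trace'
`text` takes the values: "" → "t" → "rt" → "art" → "cart" → "ecart"

Answer: "ecart"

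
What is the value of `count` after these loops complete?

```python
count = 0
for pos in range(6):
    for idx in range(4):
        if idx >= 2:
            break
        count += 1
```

Inner breaks at 2, outer runs 6 times
`count` takes the values: 0 → 1 → 2 → 3 → 4 → 5 → 6 → 7 → 8 → 9 → 10 → 11 → 12

Answer: 12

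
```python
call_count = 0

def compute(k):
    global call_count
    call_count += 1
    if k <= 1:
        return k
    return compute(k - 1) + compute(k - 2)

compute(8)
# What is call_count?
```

Calls(k) = 1 + Calls(k-1) + Calls(k-2); Calls(0)=Calls(1)=1. For k=8 this gives 67.

Answer: 67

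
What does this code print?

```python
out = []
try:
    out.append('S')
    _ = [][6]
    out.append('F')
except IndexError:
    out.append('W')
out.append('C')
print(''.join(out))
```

Execution trace: 'S' (try body) → 'W' (except IndexError) → 'C' (after the try/except). Output: SWC

Answer: SWC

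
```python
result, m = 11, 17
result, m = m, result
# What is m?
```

Trace:
`result, m = 11, 17` → result = 11; m = 17
`result, m = m, result` → result = 17; m = 11
So m = 11

Answer: 11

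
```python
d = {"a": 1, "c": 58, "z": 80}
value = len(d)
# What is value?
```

Trace:
`d = {"a": 1, "c": 58, "z": 80}` → d = {'a': 1, 'c': 58, 'z': 80}
`value = len(d)` → value = 3
So value = 3

Answer: 3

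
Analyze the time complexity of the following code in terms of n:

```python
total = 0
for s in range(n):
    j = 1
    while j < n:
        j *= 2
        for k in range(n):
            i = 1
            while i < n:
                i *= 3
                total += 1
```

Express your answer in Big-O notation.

Each loop level contributes: n × log n × n × log n. Multiplying the contributions gives O(n^2 log² n).

Answer: O(n^2 log² n)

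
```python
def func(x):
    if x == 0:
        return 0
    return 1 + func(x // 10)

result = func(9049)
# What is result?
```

Count of digits of 9049: 4

Answer: 4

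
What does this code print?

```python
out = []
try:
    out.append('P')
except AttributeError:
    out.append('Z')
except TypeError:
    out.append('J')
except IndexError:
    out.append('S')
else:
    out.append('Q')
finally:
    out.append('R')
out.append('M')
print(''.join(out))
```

Execution trace: 'P' (try body, no exception) → 'Q' (else) → 'R' (finally) → 'M' (after the try/except). Output: PQRM

Answer: PQRM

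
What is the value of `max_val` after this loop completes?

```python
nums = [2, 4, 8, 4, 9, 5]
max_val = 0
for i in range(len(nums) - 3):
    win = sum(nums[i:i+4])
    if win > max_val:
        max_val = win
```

Max sum of 4-element window in [2, 4, 8, 4, 9, 5]
`max_val` takes the values: 0 → 18 → 25 → 26

Answer: 26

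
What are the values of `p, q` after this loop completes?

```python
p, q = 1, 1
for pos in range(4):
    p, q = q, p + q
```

Fibonacci: after 4 iterations
`p, q` takes the values: (1, 1) → (1, 2) → (2, 3) → (3, 5) → (5, 8)

Answer: 5, 8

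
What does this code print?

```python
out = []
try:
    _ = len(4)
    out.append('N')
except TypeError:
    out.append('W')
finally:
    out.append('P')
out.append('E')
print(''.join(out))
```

Execution trace: 'W' (except TypeError) → 'P' (finally) → 'E' (after the try/except). Output: WPE

Answer: WPE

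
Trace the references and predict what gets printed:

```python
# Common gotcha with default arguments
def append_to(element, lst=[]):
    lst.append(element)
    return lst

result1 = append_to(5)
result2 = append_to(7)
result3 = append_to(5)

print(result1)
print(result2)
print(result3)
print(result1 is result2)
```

Key concept: mutable default argument gotcha.
Step by step:
`result1 = append_to(5)` → result1 = [5]
`result2 = append_to(7)` → result1 = [5, 7] (same object as result2); result2 = [5, 7] (same object as result1)
`result3 = append_to(5)` → result1 = [5, 7, 5] (same object as result2, result3); result2 = [5, 7, 5] (same object as result1, result3); result3 = [5, 7, 5] (same object as result1, result2)
`print(result1)` → prints [5, 7, 5]
`print(result2)` → prints [5, 7, 5]
`print(result3)` → prints [5, 7, 5]
`print(result1 is result2)` → prints True

Answer:
[5, 7, 5]
[5, 7, 5]
[5, 7, 5]
True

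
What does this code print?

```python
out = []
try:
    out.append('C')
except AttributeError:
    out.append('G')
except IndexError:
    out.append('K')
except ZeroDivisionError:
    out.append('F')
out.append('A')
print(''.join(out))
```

Execution trace: 'C' (try body, no exception) → 'A' (after the try/except). Output: CA

Answer: CA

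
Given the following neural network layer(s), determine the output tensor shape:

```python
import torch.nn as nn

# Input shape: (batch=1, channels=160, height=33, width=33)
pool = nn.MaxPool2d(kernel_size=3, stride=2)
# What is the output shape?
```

Input: (1, 160, 33, 33) -> Output: (1, 160, 16, 16)

Answer: (1, 160, 16, 16)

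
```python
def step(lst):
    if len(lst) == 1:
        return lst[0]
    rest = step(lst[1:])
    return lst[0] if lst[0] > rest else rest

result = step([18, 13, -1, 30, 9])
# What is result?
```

Recursive max over [18, 13, -1, 30, 9] = 30

Answer: 30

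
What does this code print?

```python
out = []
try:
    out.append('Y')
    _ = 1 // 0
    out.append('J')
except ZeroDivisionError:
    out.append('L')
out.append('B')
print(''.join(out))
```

Execution trace: 'Y' (try body) → 'L' (except ZeroDivisionError) → 'B' (after the try/except). Output: YLB

Answer: YLB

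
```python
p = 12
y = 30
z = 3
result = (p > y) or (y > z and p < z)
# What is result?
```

Trace:
`p = 12` → p = 12
`y = 30` → y = 30
`z = 3` → z = 3
`result = (p > y) or (y > z and p < z)` → result = False
So result = False

Answer: False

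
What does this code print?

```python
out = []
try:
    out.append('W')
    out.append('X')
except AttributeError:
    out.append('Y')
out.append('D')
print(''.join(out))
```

Execution trace: 'W' (try body) → 'X' (try body, no exception) → 'D' (after the try/except). Output: WXD

Answer: WXD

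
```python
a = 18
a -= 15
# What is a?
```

Trace:
`a = 18` → a = 18
`a -= 15` → a = 3
So a = 3

Answer: 3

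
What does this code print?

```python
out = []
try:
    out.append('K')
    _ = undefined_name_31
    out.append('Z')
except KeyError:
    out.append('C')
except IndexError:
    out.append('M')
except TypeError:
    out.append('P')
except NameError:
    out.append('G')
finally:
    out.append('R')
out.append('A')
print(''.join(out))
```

Execution trace: 'K' (try body) → 'G' (except NameError) → 'R' (finally) → 'A' (after the try/except). Output: KGRA

Answer: KGRA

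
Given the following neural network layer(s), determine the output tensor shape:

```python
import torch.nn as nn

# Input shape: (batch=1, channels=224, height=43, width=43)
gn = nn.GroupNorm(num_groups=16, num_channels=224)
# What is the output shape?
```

Input: (1, 224, 43, 43) -> Output: (1, 224, 43, 43)

Answer: (1, 224, 43, 43)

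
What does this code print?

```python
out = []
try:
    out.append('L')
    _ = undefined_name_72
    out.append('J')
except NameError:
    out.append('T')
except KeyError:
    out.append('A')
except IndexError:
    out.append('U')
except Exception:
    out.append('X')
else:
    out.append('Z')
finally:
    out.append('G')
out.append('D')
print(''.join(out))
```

Execution trace: 'L' (try body) → 'T' (except NameError) → 'G' (finally) → 'D' (after the try/except). Output: LTGD

Answer: LTGD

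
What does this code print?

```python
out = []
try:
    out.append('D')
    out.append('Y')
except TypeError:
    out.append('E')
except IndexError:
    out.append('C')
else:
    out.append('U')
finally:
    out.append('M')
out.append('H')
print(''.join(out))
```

Execution trace: 'D' (try body) → 'Y' (try body, no exception) → 'U' (else) → 'M' (finally) → 'H' (after the try/except). Output: DYUMH

Answer: DYUMH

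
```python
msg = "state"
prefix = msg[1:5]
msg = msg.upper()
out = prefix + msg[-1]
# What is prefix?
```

Trace:
`msg = "state"` → msg = 'state'
`prefix = msg[1:5]` → prefix = 'tate'
`msg = msg.upper()` → msg = 'STATE'
`out = prefix + msg[-1]` → out = 'tateE'
So prefix = 'tate'

Answer: 'tate'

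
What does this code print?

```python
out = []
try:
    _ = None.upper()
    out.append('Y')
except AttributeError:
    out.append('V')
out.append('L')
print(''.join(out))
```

Execution trace: 'V' (except AttributeError) → 'L' (after the try/except). Output: VL

Answer: VL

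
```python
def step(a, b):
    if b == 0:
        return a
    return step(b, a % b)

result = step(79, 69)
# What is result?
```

step(79, 69) -> step(69, 10) -> step(10, 9) -> step(9, 1) -> step(1, 0) -> 1

Answer: 1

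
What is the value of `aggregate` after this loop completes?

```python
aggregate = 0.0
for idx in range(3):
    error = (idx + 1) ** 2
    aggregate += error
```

Sum of squared losses 1² + 2² + ... + 3²
`aggregate` takes the values: 0.0 → 1.0 → 5.0 → 14.0

Answer: 14.0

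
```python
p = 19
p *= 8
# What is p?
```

Trace:
`p = 19` → p = 19
`p *= 8` → p = 152
So p = 152

Answer: 152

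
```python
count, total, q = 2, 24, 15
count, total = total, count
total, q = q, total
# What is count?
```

Trace:
`count, total, q = 2, 24, 15` → count = 2; total = 24; q = 15
`count, total = total, count` → count = 24; total = 2
`total, q = q, total` → total = 15; q = 2
So count = 24

Answer: 24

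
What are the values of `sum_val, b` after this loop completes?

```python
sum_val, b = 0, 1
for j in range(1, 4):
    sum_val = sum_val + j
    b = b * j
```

Sum and factorial of 1 to 3
`sum_val, b` takes the values: (0, 1) → (1, 1) → (3, 1) → (3, 2) → (6, 2) → (6, 6)

Answer: 6, 6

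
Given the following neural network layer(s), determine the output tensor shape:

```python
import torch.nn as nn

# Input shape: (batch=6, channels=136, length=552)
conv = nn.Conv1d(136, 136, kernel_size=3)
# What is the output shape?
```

Input: (6, 136, 552) -> Output: (6, 136, 550)

Answer: (6, 136, 550)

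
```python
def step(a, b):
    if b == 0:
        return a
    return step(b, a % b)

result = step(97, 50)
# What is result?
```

step(97, 50) -> step(50, 47) -> step(47, 3) -> step(3, 2) -> step(2, 1) -> step(1, 0) -> 1

Answer: 1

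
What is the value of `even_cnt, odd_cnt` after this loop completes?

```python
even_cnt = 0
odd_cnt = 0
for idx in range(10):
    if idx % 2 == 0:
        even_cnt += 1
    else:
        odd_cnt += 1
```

Count evens and odds in range(10)
`even_cnt, odd_cnt` takes the values: (0, 0) → (1, 0) → (1, 1) → (2, 1) → (2, 2) → (3, 2) → (3, 3) → (4, 3) → (4, 4) → (5, 4) → (5, 5)

Answer: 5, 5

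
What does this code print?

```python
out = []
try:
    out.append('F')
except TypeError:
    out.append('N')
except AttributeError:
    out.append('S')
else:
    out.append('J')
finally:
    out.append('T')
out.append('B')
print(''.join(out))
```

Execution trace: 'F' (try body, no exception) → 'J' (else) → 'T' (finally) → 'B' (after the try/except). Output: FJTB

Answer: FJTB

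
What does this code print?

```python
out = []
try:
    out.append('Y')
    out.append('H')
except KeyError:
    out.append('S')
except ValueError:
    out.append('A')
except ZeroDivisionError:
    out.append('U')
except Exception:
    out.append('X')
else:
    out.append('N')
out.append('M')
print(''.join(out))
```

Execution trace: 'Y' (try body) → 'H' (try body, no exception) → 'N' (else) → 'M' (after the try/except). Output: YHNM

Answer: YHNM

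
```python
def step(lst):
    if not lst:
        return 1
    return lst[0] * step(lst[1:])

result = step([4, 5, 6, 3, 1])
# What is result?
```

Product over [4, 5, 6, 3, 1] = 4 * 5 * 6 * 3 * 1 = 360

Answer: 360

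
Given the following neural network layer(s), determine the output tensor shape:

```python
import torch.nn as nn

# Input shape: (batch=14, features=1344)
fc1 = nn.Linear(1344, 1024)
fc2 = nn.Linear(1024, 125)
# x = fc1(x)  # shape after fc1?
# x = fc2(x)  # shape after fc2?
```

Input: (14, 1344) -> after fc1: (14, 1024) -> Output: (14, 125)

Answer: (14, 125)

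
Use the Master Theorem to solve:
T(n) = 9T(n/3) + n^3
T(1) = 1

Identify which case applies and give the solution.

a=9, b=3, f(n)=n^3. log_3(9) = 2. Since c=3 > 2 and the regularity condition holds (9(n/3)^3 = (9/3^3)n^3 with 9/3^3 < 1), Case 3 applies: T(n) = Θ(f(n)) = O(n^3).

Answer: O(n^3) - Case 3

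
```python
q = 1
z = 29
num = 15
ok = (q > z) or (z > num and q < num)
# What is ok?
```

Trace:
`q = 1` → q = 1
`z = 29` → z = 29
`num = 15` → num = 15
`ok = (q > z) or (z > num and q < num)` → ok = True
So ok = True

Answer: True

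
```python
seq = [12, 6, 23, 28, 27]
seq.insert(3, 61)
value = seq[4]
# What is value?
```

Trace:
`seq = [12, 6, 23, 28, 27]` → seq = [12, 6, 23, 28, 27]
`seq.insert(3, 61)` → seq = [12, 6, 23, 61, 28, 27]
`value = seq[4]` → value = 28
So value = 28

Answer: 28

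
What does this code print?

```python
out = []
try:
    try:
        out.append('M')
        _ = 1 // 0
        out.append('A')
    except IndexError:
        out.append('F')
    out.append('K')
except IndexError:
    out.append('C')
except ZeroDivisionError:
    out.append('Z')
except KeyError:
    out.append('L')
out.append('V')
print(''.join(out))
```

Execution trace: 'M' (inner try body) → 'Z' (except ZeroDivisionError) → 'V' (after the try/except). Output: MZV

Answer: MZV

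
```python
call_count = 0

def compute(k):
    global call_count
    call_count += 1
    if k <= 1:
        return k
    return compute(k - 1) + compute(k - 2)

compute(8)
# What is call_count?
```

Calls(k) = 1 + Calls(k-1) + Calls(k-2); Calls(0)=Calls(1)=1. For k=8 this gives 67.

Answer: 67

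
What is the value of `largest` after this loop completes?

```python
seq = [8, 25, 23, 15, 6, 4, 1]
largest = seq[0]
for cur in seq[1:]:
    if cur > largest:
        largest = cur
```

Maximum of [8, 25, 23, 15, 6, 4, 1]
`largest` takes the values: 8 → 25

Answer: 25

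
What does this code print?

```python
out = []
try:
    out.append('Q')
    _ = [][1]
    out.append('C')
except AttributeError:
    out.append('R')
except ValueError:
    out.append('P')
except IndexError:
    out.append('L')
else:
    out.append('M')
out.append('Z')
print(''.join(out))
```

Execution trace: 'Q' (try body) → 'L' (except IndexError) → 'Z' (after the try/except). Output: QLZ

Answer: QLZ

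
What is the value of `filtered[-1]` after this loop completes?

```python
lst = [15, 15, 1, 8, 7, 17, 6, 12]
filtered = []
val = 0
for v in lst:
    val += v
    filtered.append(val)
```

Cumulative sum ends at 81
`filtered` takes the values: [] → [15] → [15, 30] → [15, 30, 31] → [15, 30, 31, 39] → [15, 30, 31, 39, 46] → [15, 30, 31, 39, 46, 63] → [15, 30, 31, 39, 46, 63, 69] → [15, 30, 31, 39, 46, 63, 69, 81]
So `filtered[-1]` = 81

Answer: 81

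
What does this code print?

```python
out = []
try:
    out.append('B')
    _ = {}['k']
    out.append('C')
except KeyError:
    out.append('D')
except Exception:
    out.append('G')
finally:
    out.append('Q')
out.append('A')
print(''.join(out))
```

Execution trace: 'B' (try body) → 'D' (except KeyError) → 'Q' (finally) → 'A' (after the try/except). Output: BDQA

Answer: BDQA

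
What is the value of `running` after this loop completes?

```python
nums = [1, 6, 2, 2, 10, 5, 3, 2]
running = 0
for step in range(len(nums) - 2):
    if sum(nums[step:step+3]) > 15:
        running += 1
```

Count windows with sum > 15
`running` takes the values: 0 → 1 → 2

Answer: 2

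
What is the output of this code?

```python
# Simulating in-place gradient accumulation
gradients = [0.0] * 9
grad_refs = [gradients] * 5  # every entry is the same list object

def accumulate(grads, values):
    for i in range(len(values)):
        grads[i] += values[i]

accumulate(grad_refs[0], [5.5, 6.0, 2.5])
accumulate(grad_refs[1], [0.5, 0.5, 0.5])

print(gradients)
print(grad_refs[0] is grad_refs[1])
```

Key concept: gradient accumulation aliasing.
Step by step:
`gradients = [0.0] * 9` → gradients = [0.0, 0.0, 0.0, 0.0, 0.0, 0.0, 0.0, 0.0, 0.0]
`grad_refs = [gradients] * 5` → grad_refs = [[0.0, 0.0, 0.0, 0.0, 0.0, 0.0, 0.0, 0.0, 0.0], [0.0, 0.0, 0.0, 0.0, 0.0, 0.0, 0.0, 0.0, 0.0], [0.0, 0.0, 0.0, 0.0, 0.0, 0.0, 0.0, 0.0, 0.0], [0.0, 0.0, 0.0, 0.0, 0.0, 0.0, 0.0, 0.0, 0.0], [0.0, 0.0, 0.0, 0.0, 0.0, 0.0, 0.0, 0.0, 0.0]]
`accumulate(grad_refs[0], [5.5, 6.0, 2.5])` → gradients = [5.5, 6.0, 2.5, 0.0, 0.0, 0.0, 0.0, 0.0, 0.0]; grad_refs = [[5.5, 6.0, 2.5, 0.0, 0.0, 0.0, 0.0, 0.0, 0.0], [5.5, 6.0, 2.5, 0.0, 0.0, 0.0, 0.0, 0.0, 0.0], [5.5, 6.0, 2.5, 0.0, 0.0, 0.0, 0.0, 0.0, 0.0], [5.5, 6.0, 2.5, 0.0, 0.0, 0.0, 0.0, 0.0, 0.0], [5.5, 6.0, 2.5, 0.0, 0.0, 0.0, 0.0, 0.0, 0.0]]
`accumulate(grad_refs[1], [0.5, 0.5, 0.5])` → gradients = [6.0, 6.5, 3.0, 0.0, 0.0, 0.0, 0.0, 0.0, 0.0]; grad_refs = [[6.0, 6.5, 3.0, 0.0, 0.0, 0.0, 0.0, 0.0, 0.0], [6.0, 6.5, 3.0, 0.0, 0.0, 0.0, 0.0, 0.0, 0.0], [6.0, 6.5, 3.0, 0.0, 0.0, 0.0, 0.0, 0.0, 0.0], [6.0, 6.5, 3.0, 0.0, 0.0, 0.0, 0.0, 0.0, 0.0], [6.0, 6.5, 3.0, 0.0, 0.0, 0.0, 0.0, 0.0, 0.0]]
`print(gradients)` → prints [6.0, 6.5, 3.0, 0.0, 0.0, 0.0, 0.0, 0.0, 0.0]
`print(grad_refs[0] is grad_refs[1])` → prints True

Answer:
[6.0, 6.5, 3.0, 0.0, 0.0, 0.0, 0.0, 0.0, 0.0]
True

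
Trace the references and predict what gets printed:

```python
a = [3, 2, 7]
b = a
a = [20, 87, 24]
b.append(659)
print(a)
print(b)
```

Key concept: rebinding vs mutation: a is rebound to a new list, b still points at the original.
Step by step:
`a = [3, 2, 7]` → a = [3, 2, 7]
`b = a` → b = [3, 2, 7] (same object as a)
`a = [20, 87, 24]` → a = [20, 87, 24]
`b.append(659)` → b = [3, 2, 7, 659]
`print(a)` → prints [20, 87, 24]
`print(b)` → prints [3, 2, 7, 659]

Answer:
[20, 87, 24]
[3, 2, 7, 659]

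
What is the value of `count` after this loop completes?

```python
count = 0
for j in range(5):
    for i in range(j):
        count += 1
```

Triangle number: 0+1+2+...+4
`count` takes the values: 0 → 1 → 2 → 3 → 4 → 5 → 6 → 7 → 8 → 9 → 10

Answer: 10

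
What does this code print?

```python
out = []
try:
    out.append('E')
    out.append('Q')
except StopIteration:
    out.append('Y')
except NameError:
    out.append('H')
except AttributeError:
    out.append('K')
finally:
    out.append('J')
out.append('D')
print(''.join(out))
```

Execution trace: 'E' (try body) → 'Q' (try body, no exception) → 'J' (finally) → 'D' (after the try/except). Output: EQJD

Answer: EQJD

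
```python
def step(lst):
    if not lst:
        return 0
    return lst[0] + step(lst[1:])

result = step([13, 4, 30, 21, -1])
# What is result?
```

13 + 4 + 30 + 21 + (-1) + 0 = 67

Answer: 67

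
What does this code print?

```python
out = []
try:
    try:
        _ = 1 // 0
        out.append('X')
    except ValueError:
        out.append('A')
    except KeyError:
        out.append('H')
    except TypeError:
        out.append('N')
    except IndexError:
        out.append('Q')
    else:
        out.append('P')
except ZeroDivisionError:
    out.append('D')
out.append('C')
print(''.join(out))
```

Execution trace: 'D' (outer except ZeroDivisionError) → 'C' (after the try/except). Output: DC

Answer: DC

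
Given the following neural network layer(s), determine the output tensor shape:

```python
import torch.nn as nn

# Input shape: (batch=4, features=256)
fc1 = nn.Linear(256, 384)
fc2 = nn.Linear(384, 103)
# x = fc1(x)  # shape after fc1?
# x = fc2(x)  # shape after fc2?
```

Input: (4, 256) -> after fc1: (4, 384) -> Output: (4, 103)

Answer: (4, 103)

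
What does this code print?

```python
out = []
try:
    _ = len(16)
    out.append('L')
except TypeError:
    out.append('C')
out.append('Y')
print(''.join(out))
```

Execution trace: 'C' (except TypeError) → 'Y' (after the try/except). Output: CY

Answer: CY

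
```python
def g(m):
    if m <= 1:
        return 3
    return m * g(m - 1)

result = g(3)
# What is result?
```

g(3) = 3 * 2 * 3 = 18

Answer: 18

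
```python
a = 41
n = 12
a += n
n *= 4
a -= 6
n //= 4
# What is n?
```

Trace:
`a = 41` → a = 41
`n = 12` → n = 12
`a += n` → a = 53
`n *= 4` → n = 48
`a -= 6` → a = 47
`n //= 4` → n = 12
So n = 12

Answer: 12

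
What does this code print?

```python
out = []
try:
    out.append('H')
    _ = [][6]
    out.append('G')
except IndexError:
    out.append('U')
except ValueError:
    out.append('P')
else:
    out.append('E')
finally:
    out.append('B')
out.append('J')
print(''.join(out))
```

Execution trace: 'H' (try body) → 'U' (except IndexError) → 'B' (finally) → 'J' (after the try/except). Output: HUBJ

Answer: HUBJ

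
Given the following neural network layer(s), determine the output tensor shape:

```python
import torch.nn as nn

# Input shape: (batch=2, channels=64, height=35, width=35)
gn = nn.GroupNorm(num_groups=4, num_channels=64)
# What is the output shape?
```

Input: (2, 64, 35, 35) -> Output: (2, 64, 35, 35)

Answer: (2, 64, 35, 35)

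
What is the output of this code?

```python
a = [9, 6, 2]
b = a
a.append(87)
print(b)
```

Key concept: basic list aliasing.
Step by step:
`a = [9, 6, 2]` → a = [9, 6, 2]
`b = a` → b = [9, 6, 2] (same object as a)
`a.append(87)` → a = [9, 6, 2, 87] (same object as b); b = [9, 6, 2, 87] (same object as a)
`print(b)` → prints [9, 6, 2, 87]

Answer: [9, 6, 2, 87]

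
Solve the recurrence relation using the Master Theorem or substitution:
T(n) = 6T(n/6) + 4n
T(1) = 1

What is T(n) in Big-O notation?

By Master Theorem: a=6, b=6, f(n)=4n. Since log_6(6) = 1 and f(n) = Θ(n^1), Case 2 applies. T(n) = O(n log n).

Answer: O(n log n)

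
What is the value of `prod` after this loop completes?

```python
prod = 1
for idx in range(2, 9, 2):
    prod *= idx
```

Product of even numbers 2 to 8
`prod` takes the values: 1 → 2 → 8 → 48 → 384

Answer: 384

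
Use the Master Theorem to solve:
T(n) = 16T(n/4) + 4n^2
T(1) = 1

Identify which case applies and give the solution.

a=16, b=4, f(n)=4n^2. log_4(16) = 2. Since c=2 = 2, Case 2 applies: T(n) = Θ(n^log_b(a) · log n) = O(n^2 log n).

Answer: O(n^2 log n) - Case 2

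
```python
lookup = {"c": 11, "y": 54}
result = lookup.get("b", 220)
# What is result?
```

Trace:
`lookup = {"c": 11, "y": 54}` → lookup = {'c': 11, 'y': 54}
`result = lookup.get("b", 220)` → result = 220
So result = 220

Answer: 220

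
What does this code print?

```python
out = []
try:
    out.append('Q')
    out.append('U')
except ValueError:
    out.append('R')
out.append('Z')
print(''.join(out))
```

Execution trace: 'Q' (try body) → 'U' (try body, no exception) → 'Z' (after the try/except). Output: QUZ

Answer: QUZ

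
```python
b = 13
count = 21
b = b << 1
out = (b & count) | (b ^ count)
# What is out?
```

Trace:
`b = 13` → b = 13
`count = 21` → count = 21
`b = b << 1` → b = 26
`out = (b & count) | (b ^ count)` → out = 31
So out = 31

Answer: 31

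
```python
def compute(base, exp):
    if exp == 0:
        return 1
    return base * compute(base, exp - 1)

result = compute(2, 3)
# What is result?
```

compute(2, 3) = 2 * 2 * 2 = 8

Answer: 8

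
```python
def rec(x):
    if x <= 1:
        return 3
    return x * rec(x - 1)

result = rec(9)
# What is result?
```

rec(9) = 9 * 8 * 7 * 6 * 5 * 4 * 3 * 2 * 3 = 1088640

Answer: 1088640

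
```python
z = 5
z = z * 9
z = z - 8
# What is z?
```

Trace:
`z = 5` → z = 5
`z = z * 9` → z = 45
`z = z - 8` → z = 37
So z = 37

Answer: 37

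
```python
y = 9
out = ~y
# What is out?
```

Trace:
`y = 9` → y = 9
`out = ~y` → out = -10
So out = -10

Answer: -10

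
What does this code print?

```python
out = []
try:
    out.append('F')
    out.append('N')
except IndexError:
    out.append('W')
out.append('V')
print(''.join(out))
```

Execution trace: 'F' (try body) → 'N' (try body, no exception) → 'V' (after the try/except). Output: FNV

Answer: FNV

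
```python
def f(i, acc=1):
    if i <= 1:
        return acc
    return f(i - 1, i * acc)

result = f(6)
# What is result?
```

Accumulator trace (n, acc): (6, 1) -> (5, 6) -> (4, 30) -> (3, 120) -> (2, 360) -> (1, 720) -> return 720

Answer: 720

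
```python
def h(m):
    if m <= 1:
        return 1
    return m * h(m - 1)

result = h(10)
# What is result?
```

h(10) = 10 * 9 * 8 * 7 * 6 * 5 * 4 * 3 * 2 * 1 = 3628800

Answer: 3628800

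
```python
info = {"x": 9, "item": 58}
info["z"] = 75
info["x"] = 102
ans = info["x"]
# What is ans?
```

Trace:
`info = {"x": 9, "item": 58}` → info = {'x': 9, 'item': 58}
`info["z"] = 75` → info = {'x': 9, 'item': 58, 'z': 75}
`info["x"] = 102` → info = {'x': 102, 'item': 58, 'z': 75}
`ans = info["x"]` → ans = 102
So ans = 102

Answer: 102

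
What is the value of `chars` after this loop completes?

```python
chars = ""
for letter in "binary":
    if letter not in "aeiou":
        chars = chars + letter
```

Remove vowels from 'binary'
`chars` takes the values: "" → "b" → "bn" → "bnr" → "bnry"

Answer: "bnry"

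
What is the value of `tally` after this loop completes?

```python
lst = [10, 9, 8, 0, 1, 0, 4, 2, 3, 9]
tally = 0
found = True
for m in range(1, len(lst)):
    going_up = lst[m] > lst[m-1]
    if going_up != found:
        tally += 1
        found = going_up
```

Count direction changes in [10, 9, 8, 0, 1, 0, 4, 2, 3, 9]
`tally` takes the values: 0 → 1 → 2 → 3 → 4 → 5 → 6

Answer: 6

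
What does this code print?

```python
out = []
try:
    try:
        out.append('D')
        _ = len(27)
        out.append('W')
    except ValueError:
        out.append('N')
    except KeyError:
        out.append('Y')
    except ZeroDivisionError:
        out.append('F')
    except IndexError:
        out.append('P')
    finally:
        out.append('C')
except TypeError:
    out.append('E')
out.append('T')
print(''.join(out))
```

Execution trace: 'D' (try body) → 'C' (finally) → 'E' (outer except TypeError) → 'T' (after the try/except). Output: DCET

Answer: DCET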